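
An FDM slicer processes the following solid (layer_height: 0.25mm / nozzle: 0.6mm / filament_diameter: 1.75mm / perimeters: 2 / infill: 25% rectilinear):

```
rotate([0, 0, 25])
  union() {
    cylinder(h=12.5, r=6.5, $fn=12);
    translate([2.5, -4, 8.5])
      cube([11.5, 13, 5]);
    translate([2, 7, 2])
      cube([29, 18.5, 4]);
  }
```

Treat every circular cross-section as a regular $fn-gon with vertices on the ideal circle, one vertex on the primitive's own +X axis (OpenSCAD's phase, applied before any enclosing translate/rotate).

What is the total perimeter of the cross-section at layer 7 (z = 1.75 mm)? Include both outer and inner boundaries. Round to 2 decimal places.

At z = 1.75 mm: the r=6.5 cylinder contributes a regular 12-gon of circumradius 6.5 (perimeter = 2·12·6.500·sin(180°/12) = 40.38 mm); the cube at (2.5, -4) is absent (z outside [8.5, 13.5]); the cube at (2, 7) is not intersected at this z (z outside [2, 6]); Taking the union: only the r=6.5 cylinder is present, so the union is just that shape — boundary = 40.38 mm; (whole slice rotated 25° about Z — lengths, areas and connectivity unchanged). Overall, the cross-section is a single solid region. Total boundary length (outer) = 40.38 mm.

40.38 mm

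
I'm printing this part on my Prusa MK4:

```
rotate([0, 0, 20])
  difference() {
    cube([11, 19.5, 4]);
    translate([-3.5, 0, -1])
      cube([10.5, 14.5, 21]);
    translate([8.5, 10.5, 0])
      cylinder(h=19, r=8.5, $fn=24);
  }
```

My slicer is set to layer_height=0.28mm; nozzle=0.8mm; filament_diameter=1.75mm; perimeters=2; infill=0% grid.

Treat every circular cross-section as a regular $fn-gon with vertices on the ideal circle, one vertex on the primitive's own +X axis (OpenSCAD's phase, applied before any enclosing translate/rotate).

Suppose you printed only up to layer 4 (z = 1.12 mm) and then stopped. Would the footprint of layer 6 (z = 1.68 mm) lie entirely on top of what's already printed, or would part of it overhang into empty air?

Compare the two slices. At z = 1.12: the cube (footprint 11×19.5) is included at this height (area 214.50 mm²); the cube at (-3.5, 0) is present — its section is the full 10.5×14.5 rectangle (area 152.25 mm²); the r=8.5 cylinder at (8.5, 10.5) contributes a regular 24-gon of circumradius 8.5 (area = (24/2)·8.500²·sin(360°/24) = 224.40 mm²); Subtracting the remaining from the first: starting from the 11×19.5 cube (214.50 mm²), the 10.5×14.5 cube at (-3.5, 0) partially overlaps it — only the 101.50 mm² overlap (of its 152.25 mm²) is removed, clipping the outline; the r=8.5 cylinder at (8.5, 10.5) partially overlaps it — only the 83.86 mm² overlap (of its 224.40 mm²) is removed, clipping the outline — area = 29.14 mm²; (rotated 20° about Z; rotation is an isometry so areas/perimeters/island counts are preserved). At z = 1.68: the cube is present — its section is the full 11×19.5 rectangle (area 214.50 mm²); the cube at (-3.5, 0) (footprint 10.5×14.5) is included at this height (area 152.25 mm²); the r=8.5 cylinder at (8.5, 10.5) contributes a regular 24-gon of circumradius 8.5 (area = (24/2)·8.500²·sin(360°/24) = 224.40 mm²); Taking the first minus the rest: starting from the 11×19.5 cube (214.50 mm²), the 10.5×14.5 cube at (-3.5, 0) partially overlaps it — only the 101.50 mm² overlap (of its 152.25 mm²) is removed, clipping the outline; the r=8.5 cylinder at (8.5, 10.5) partially overlaps it — only the 83.86 mm² overlap (of its 224.40 mm²) is removed, clipping the outline — area = 29.14 mm²; (whole slice rotated 20° about Z — lengths, areas and connectivity unchanged). Checking containment: the cross-section at z = 1.68 is a subset of the cross-section at z = 1.12.

entirely on top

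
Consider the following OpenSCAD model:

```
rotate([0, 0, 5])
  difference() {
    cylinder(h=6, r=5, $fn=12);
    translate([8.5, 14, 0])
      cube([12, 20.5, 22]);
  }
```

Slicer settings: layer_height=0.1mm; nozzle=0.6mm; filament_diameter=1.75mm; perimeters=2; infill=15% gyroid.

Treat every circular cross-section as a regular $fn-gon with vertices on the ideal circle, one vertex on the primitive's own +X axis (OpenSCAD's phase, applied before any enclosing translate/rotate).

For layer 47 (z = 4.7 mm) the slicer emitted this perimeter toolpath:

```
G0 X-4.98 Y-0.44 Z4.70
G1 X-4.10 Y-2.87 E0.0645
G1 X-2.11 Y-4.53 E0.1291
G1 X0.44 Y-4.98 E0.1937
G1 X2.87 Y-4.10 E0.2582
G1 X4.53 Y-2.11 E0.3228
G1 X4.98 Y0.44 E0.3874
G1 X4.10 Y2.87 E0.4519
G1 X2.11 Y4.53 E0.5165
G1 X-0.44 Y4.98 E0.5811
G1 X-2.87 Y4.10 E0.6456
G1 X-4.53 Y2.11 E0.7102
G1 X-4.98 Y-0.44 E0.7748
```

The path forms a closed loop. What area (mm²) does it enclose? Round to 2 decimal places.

75.01 mm²

Apply the shoelace formula to the sequence of (X, Y) vertices; enclosed area = 75.01 mm².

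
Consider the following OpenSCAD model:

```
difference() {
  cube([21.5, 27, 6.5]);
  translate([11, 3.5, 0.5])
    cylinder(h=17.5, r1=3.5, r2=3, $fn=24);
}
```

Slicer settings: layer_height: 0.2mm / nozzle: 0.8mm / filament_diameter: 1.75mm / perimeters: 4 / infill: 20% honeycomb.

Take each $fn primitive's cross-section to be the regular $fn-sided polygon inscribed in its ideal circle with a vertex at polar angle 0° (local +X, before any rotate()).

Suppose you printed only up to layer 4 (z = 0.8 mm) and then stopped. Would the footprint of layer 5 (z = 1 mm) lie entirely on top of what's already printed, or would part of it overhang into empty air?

entirely on top

Compare the two slices. At z = 0.8: the cube is present — its section is the full 21.5×27 rectangle (area 580.50 mm²); the cone at (11, 3.5): at t=0.017 of its height the radius interpolates to r₁+(r₂−r₁)t = 3.491, giving a regular 24-gon of that circumradius (area = (24/2)·3.491²·sin(360°/24) = 37.86 mm²); Taking the first minus the rest: starting from the 21.5×27 cube (580.50 mm²), the cone at (11, 3.5) lies wholly inside it (removes its full 37.86 mm² and its 21.87 mm outline becomes a hole wall) — area = 542.64 mm². At z = 1: the cube is present — its section is the full 21.5×27 rectangle (area 580.50 mm²); the cone at (11, 3.5) contributes a regular 24-gon of circumradius 3.486 (interpolated between r1=3.5 and r2=3 at t=0.029) (area = (24/2)·3.486²·sin(360°/24) = 37.74 mm²); Subtracting the remaining from the first: starting from the 21.5×27 cube (580.50 mm²), the cone at (11, 3.5) lies wholly inside it (removes its full 37.74 mm² and its 21.84 mm outline becomes a hole wall) — area = 542.76 mm². Checking containment: the cross-section at z = 1 is a subset of the cross-section at z = 0.8.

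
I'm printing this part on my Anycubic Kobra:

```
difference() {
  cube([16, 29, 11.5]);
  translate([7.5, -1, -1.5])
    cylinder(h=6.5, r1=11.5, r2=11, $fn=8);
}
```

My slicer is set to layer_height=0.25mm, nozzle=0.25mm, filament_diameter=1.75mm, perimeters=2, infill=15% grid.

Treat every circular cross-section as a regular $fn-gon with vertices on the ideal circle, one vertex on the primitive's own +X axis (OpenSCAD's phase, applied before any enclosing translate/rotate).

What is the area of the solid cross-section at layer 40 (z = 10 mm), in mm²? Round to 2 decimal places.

464.00 mm²

At z = 10 mm: the 16×29 cube contributes its full rectangle (area 464.00 mm²); the cone at (7.5, -1) does not reach this height (z outside [-1.5, 5]); Subtracting the remaining from the first: none of the subtracted shapes is present at this height, so the 16×29 cube is unchanged — area = 464.00 mm². Overall, the cross-section is a single solid region. Net area = 464.00 mm².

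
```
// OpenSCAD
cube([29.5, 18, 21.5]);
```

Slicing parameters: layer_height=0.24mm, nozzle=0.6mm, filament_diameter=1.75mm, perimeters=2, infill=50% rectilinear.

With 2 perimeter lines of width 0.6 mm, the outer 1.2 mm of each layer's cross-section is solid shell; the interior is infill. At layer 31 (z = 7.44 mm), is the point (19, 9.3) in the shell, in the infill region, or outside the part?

At z = 7.44 mm: the cube is present — its section is the full 29.5×18 rectangle. Overall, the cross-section is a single solid region. The nearest boundary edge runs (29.50, 18.00)→(0.00, 18.00); distance from the point to it = 8.70 mm. The point is inside the cross-section and 8.70 mm from the nearest boundary — more than the 1.2 mm shell width (2 × 0.6), so it's in the infill interior.

infill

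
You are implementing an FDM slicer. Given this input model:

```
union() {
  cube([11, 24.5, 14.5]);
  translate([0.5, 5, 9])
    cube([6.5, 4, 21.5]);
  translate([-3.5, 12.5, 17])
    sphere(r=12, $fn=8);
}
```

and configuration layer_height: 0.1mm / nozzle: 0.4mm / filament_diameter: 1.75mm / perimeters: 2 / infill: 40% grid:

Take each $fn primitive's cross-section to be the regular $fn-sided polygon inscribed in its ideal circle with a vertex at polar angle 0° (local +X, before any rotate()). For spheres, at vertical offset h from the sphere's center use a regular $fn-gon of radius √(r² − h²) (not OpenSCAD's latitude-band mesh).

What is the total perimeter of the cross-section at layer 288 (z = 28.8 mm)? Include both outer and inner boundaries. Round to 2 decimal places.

At z = 28.8 mm: the cube does not reach this height (z outside [0, 14.5]); the cube at (0.5, 5) (footprint 6.5×4) is included at this height (perimeter 21.00 mm); the sphere at (-3.5, 12.5): section is a regular 8-gon, circumradius = √(r²−h²) = √(12²−11.8²) = 2.182 (perimeter = 2·8·2.182·sin(180°/8) = 13.36 mm); Taking the union: the 2 present regions are separate (no shared area or edge), so areas and boundary lengths simply add and each stays a separate island — boundary = 34.36 mm. Overall, the cross-section has 2 separate islands. Total boundary length (outer) = 34.36 mm.

34.36 mm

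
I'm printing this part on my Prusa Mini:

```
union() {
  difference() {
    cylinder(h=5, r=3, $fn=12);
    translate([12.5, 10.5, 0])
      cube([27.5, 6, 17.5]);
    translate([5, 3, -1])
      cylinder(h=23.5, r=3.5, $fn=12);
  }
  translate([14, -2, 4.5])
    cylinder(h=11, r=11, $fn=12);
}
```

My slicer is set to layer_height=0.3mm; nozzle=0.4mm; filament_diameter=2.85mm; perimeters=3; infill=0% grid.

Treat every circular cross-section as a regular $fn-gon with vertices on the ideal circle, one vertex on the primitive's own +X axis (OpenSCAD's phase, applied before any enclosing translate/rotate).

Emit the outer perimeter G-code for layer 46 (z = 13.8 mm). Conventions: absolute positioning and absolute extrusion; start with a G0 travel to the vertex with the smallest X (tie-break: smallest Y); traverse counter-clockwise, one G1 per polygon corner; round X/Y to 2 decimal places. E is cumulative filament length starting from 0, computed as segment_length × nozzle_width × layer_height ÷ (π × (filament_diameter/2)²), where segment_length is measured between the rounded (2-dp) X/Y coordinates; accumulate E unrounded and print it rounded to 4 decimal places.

G0 X3.00 Y-2.00 Z13.80
G1 X4.47 Y-7.50 E0.1071
G1 X8.50 Y-11.53 E0.2143
G1 X14.00 Y-13.00 E0.3214
G1 X19.50 Y-11.53 E0.4285
G1 X23.53 Y-7.50 E0.5357
G1 X25.00 Y-2.00 E0.6428
G1 X23.53 Y3.50 E0.7499
G1 X19.50 Y7.53 E0.8571
G1 X14.00 Y9.00 E0.9642
G1 X8.50 Y7.53 E1.0712
G1 X4.47 Y3.50 E1.1785
G1 X3.00 Y-2.00 E1.2855

At z = 13.8 mm: the cylinder is not intersected at this z (z outside [0, 5]); the cube at (12.5, 10.5) is present — its section is the full 27.5×6 rectangle; the cylinder at (5, 3): section is a regular 12-gon, circumradius r=3.5; Subtracting the remaining from the first: the first operand is absent here, so nothing remains; the cylinder at (14, -2): section is a regular 12-gon, circumradius r=11; Taking the union: only the r=11 cylinder at (14, -2) is present, so the union is just that shape — 1 connected region. The outline is a single polygon with 12 vertices. Extrusion per mm of travel: 0.4 × 0.3 / (π × 1.425²) = 0.018811. Accumulating E over each segment gives final E = 1.2855.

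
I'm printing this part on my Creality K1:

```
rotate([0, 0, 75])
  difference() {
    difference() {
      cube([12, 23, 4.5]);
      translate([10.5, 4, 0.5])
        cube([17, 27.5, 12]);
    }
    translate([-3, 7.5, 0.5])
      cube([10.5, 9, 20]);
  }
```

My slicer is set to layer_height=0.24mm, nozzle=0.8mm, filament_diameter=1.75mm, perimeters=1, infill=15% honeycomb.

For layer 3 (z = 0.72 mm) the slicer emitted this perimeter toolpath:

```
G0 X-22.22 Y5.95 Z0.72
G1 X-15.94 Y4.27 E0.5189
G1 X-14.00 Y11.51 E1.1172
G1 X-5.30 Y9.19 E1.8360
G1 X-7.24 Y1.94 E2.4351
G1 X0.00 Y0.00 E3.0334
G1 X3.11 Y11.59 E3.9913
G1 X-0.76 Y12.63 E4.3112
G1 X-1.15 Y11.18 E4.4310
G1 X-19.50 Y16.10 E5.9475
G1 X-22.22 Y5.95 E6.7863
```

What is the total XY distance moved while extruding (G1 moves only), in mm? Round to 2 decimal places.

85.02 mm

Sum the Euclidean lengths of each G1 segment: total = 85.02 mm.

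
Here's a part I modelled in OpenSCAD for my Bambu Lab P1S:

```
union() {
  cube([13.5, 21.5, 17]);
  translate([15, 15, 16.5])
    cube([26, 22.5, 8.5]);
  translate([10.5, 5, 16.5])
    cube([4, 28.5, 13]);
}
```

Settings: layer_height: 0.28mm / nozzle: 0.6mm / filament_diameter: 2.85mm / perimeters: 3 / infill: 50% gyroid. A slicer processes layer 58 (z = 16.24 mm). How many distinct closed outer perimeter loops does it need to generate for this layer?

At z = 16.24 mm: the 13.5×21.5 cube contributes its full rectangle; the cube at (15, 15) does not reach this height (z outside [16.5, 25]); the cube at (10.5, 5) is absent (z outside [16.5, 29.5]); Combining (union): only the 13.5×21.5 cube is present, so the union is just that shape — 1 connected region. The result has 1 disconnected region.

1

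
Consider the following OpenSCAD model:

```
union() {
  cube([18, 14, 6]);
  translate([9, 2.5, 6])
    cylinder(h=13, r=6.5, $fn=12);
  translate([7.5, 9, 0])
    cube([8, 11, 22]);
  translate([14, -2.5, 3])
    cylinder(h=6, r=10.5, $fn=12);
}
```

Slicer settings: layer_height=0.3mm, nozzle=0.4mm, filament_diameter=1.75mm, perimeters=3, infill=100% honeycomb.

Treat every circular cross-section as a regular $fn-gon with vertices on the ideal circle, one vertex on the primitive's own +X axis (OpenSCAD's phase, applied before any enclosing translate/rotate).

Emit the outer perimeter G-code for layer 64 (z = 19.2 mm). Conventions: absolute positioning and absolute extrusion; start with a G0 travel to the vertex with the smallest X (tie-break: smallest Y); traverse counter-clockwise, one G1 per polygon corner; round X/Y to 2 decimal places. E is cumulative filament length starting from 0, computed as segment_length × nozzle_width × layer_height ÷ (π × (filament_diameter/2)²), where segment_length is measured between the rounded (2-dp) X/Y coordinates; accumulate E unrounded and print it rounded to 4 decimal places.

At z = 19.2 mm: the cube is absent (z outside [0, 6]); the cylinder at (9, 2.5) does not reach this height (z outside [6, 19]); the cube at (7.5, 9) (footprint 8×11) is included at this height; the cylinder at (14, -2.5) does not reach this height (z outside [3, 9]); Combining (union): only the 8×11 cube at (7.5, 9) is present, so the union is just that shape — 1 connected region. The outline is a single polygon with 4 vertices. Extrusion per mm of travel: 0.4 × 0.3 / (π × 0.875²) = 0.049890. Accumulating E over each segment gives final E = 1.8958.

G0 X7.50 Y9.00 Z19.20
G1 X15.50 Y9.00 E0.3991
G1 X15.50 Y20.00 E0.9479
G1 X7.50 Y20.00 E1.3470
G1 X7.50 Y9.00 E1.8958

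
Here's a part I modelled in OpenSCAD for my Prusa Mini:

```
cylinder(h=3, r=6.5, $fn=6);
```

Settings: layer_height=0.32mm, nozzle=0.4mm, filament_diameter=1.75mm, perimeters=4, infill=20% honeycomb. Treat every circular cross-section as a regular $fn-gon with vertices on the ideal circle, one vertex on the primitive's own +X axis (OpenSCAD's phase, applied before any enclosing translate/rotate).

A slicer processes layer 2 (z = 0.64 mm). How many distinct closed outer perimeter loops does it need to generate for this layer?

At z = 0.64 mm: the r=6.5 cylinder gives a regular 6-gon of circumradius 6.5 (constant along its height). The result has 1 disconnected region.

1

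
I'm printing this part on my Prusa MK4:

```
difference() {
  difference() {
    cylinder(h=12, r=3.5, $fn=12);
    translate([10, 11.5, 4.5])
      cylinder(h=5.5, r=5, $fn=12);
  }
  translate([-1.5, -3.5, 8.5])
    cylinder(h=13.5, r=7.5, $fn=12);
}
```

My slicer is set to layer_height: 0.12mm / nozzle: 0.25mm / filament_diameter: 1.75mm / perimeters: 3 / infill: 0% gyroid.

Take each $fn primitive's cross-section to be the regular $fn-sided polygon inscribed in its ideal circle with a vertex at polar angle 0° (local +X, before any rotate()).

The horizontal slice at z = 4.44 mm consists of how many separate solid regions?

1

At z = 4.44 mm: the r=3.5 cylinder gives a regular 12-gon of circumradius 3.5 (constant along its height); the cylinder at (10, 11.5) is not intersected at this z (z outside [4.5, 10]); Taking the first minus the rest: none of the subtracted shapes is present at this height, so the r=3.5 cylinder is unchanged — 1 connected region; the cylinder at (-1.5, -3.5) is absent (z outside [8.5, 22]); After the difference (first − rest): none of the subtracted shapes is present at this height, so the result so far is unchanged — 1 connected region. The result has 1 disconnected region.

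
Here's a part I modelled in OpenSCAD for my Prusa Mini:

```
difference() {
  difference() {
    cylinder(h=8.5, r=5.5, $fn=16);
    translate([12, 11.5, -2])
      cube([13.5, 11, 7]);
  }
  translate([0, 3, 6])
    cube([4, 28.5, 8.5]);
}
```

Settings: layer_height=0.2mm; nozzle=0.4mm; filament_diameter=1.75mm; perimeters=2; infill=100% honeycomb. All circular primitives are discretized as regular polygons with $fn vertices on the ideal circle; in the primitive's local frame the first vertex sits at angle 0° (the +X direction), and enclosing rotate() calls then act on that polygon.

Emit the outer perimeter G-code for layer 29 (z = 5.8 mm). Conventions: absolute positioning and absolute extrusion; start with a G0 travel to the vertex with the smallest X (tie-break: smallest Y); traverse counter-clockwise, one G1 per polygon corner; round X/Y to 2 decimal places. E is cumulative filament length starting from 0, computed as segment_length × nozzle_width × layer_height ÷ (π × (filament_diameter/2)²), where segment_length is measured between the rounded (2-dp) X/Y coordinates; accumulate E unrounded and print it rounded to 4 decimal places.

G0 X-5.50 Y0.00 Z5.80
G1 X-5.08 Y-2.10 E0.0712
G1 X-3.89 Y-3.89 E0.1427
G1 X-2.10 Y-5.08 E0.2142
G1 X0.00 Y-5.50 E0.2854
G1 X2.10 Y-5.08 E0.3567
G1 X3.89 Y-3.89 E0.4282
G1 X5.08 Y-2.10 E0.4997
G1 X5.50 Y0.00 E0.5709
G1 X5.08 Y2.10 E0.6421
G1 X3.89 Y3.89 E0.7136
G1 X2.10 Y5.08 E0.7851
G1 X0.00 Y5.50 E0.8563
G1 X-2.10 Y5.08 E0.9276
G1 X-3.89 Y3.89 E0.9990
G1 X-5.08 Y2.10 E1.0705
G1 X-5.50 Y0.00 E1.1418

At z = 5.8 mm: the cylinder: section is a regular 16-gon, circumradius r=5.5; the cube at (12, 11.5) is not intersected at this z (z outside [-2, 5]); Taking the first minus the rest: none of the subtracted shapes is present at this height, so the r=5.5 cylinder is unchanged — 1 connected region; the cube at (0, 3) does not reach this height (z outside [6, 14.5]); Subtracting the remaining from the first: none of the subtracted shapes is present at this height, so that combined region is unchanged — 1 connected region. The outline is a single polygon with 16 vertices. Extrusion per mm of travel: 0.4 × 0.2 / (π × 0.875²) = 0.033260. Accumulating E over each segment gives final E = 1.1418.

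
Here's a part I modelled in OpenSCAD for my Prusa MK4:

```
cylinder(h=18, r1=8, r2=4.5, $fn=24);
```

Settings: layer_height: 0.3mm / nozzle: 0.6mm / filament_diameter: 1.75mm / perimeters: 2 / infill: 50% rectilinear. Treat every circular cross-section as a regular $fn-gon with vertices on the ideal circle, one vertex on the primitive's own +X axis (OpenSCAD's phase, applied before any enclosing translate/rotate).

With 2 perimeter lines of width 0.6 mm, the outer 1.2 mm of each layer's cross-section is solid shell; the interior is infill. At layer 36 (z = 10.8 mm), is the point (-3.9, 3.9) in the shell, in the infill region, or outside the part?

shell

At z = 10.8 mm: the cone (r1=8→r2=4.5) has section circumradius 5.900 here — a regular 24-gon. Overall, the cross-section is a single solid region. The nearest boundary edge runs (-4.17, 4.17)→(-5.11, 2.95); distance from the point to it = 0.38 mm. The point is inside the cross-section, 0.38 mm from the nearest boundary — within the 1.2 mm shell band (2 × 0.6).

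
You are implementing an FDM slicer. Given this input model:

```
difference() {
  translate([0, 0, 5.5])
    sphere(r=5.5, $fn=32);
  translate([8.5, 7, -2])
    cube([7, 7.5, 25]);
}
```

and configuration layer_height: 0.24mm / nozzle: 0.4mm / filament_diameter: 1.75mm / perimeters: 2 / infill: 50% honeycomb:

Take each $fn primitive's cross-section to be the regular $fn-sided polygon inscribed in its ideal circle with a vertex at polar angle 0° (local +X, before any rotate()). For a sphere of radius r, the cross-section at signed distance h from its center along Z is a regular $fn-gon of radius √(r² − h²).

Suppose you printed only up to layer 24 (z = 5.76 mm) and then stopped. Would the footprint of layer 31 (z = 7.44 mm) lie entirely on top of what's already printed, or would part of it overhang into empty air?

Compare the two slices. At z = 5.76: the r=5.5 sphere contributes a regular 32-gon of circumradius √(5.5²−0.26²) = 5.494 (area = (32/2)·5.494²·sin(360°/32) = 94.21 mm²); the cube at (8.5, 7) (footprint 7×7.5) is included at this height (area 52.50 mm²); After the difference (first − rest): starting from the r=5.5 sphere (94.21 mm²), the 7×7.5 cube at (8.5, 7) misses the remaining region (no effect) — area = 94.21 mm². At z = 7.44: the r=5.5 sphere contributes a regular 32-gon of circumradius √(5.5²−1.94²) = 5.146 (area = (32/2)·5.146²·sin(360°/32) = 82.68 mm²); the cube at (8.5, 7) (footprint 7×7.5) is included at this height (area 52.50 mm²); Taking the first minus the rest: starting from the r=5.5 sphere (82.68 mm²), the 7×7.5 cube at (8.5, 7) misses the remaining region (no effect) — area = 82.68 mm². Checking containment: the cross-section at z = 7.44 is a subset of the cross-section at z = 5.76.

entirely on top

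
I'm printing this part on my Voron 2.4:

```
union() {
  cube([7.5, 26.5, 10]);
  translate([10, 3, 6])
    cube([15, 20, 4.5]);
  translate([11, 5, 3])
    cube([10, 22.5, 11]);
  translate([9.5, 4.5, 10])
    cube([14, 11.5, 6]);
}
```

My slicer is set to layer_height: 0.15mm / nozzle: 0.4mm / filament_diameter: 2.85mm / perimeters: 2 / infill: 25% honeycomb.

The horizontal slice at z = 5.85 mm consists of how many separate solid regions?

2

At z = 5.85 mm: the cube is present — its section is the full 7.5×26.5 rectangle; the cube at (10, 3) is absent (z outside [6, 10.5]); the cube at (11, 5) (footprint 10×22.5) is included at this height; the cube at (9.5, 4.5) does not reach this height (z outside [10, 16]); Taking the union: the 2 present regions are separate (no shared area or edge), so areas and boundary lengths simply add and each stays a separate island — 2 connected regions. The result has 2 disconnected regions.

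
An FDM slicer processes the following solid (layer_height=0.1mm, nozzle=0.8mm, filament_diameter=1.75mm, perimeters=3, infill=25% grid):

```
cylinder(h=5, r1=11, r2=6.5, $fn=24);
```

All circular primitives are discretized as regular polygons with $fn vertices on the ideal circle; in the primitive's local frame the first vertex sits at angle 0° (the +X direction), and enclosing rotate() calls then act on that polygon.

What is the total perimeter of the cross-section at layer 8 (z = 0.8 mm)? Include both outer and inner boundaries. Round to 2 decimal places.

At z = 0.8 mm: the cone (r1=11→r2=6.5) has section circumradius 10.280 here — a regular 24-gon (perimeter = 2·24·10.280·sin(180°/24) = 64.41 mm). Overall, the cross-section is a single solid region. Total boundary length (outer) = 64.41 mm.

64.41 mm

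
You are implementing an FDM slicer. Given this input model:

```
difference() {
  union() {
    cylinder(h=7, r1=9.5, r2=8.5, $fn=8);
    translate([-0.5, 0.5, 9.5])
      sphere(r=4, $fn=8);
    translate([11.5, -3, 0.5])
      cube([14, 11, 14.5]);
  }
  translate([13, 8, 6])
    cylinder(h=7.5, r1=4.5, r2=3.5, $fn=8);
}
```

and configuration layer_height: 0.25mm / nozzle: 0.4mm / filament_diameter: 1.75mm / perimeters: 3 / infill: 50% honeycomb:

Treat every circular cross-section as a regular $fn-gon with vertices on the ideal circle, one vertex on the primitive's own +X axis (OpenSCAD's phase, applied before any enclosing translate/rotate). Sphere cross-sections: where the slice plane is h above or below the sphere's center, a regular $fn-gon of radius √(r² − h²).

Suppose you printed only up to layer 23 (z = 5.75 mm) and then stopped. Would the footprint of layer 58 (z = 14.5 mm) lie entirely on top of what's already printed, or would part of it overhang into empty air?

entirely on top

Compare the two slices. At z = 5.75: the cone contributes a regular 8-gon of circumradius 8.679 (interpolated between r1=9.5 and r2=8.5 at t=0.821) (area = (8/2)·8.679²·sin(360°/8) = 213.03 mm²); the r=4 sphere at (-0.5, 0.5) slices to a regular 8-gon of circumradius 1.392 (√(r²−h²) with h=3.75 from center) (area = (8/2)·1.392²·sin(360°/8) = 5.48 mm²); the 14×11 cube at (11.5, -3) contributes its full rectangle (area 154.00 mm²); Taking the union: the regions partially overlap — summed areas 372.51 mm² minus the doubly-counted overlap 5.48 mm² gives 367.03 mm² — area = 367.03 mm²; the cone at (13, 8) is absent (z outside [6, 13.5]); After the difference (first − rest): none of the subtracted shapes is present at this height, so that combined region is unchanged — area = 367.03 mm². At z = 14.5: the cone is absent (z outside [0, 7]); the sphere at (-0.5, 0.5) is not intersected at this z (|z−center|=5.000 > r=4); the 14×11 cube at (11.5, -3) contributes its full rectangle (area 154.00 mm²); Merging all regions: only the 14×11 cube at (11.5, -3) is present, so the union is just that shape — area = 154.00 mm²; the cone at (13, 8) is not intersected at this z (z outside [6, 13.5]); After the difference (first − rest): none of the subtracted shapes is present at this height, so that combined region is unchanged — area = 154.00 mm². Checking containment: the cross-section at z = 14.5 is a subset of the cross-section at z = 5.75.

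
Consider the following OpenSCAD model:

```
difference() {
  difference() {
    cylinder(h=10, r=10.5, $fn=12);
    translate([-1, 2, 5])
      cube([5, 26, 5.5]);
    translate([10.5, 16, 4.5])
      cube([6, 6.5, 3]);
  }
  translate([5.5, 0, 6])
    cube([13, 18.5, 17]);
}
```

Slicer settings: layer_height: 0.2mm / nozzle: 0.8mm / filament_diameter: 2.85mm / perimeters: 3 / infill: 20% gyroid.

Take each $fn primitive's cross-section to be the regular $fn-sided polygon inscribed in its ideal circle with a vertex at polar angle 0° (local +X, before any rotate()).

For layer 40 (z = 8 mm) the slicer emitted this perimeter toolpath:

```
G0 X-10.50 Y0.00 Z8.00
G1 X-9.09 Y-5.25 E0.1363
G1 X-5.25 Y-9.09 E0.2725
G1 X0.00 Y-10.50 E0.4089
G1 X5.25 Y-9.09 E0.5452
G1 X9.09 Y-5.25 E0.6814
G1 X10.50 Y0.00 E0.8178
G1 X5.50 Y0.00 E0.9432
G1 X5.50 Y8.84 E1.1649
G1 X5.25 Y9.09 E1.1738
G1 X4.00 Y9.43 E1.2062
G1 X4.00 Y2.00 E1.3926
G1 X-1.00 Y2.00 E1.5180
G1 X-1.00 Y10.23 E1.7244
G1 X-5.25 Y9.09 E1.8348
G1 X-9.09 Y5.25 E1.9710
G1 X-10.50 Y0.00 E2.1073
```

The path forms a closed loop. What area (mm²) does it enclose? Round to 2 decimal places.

Apply the shoelace formula to the sequence of (X, Y) vertices; enclosed area = 261.42 mm².

261.42 mm²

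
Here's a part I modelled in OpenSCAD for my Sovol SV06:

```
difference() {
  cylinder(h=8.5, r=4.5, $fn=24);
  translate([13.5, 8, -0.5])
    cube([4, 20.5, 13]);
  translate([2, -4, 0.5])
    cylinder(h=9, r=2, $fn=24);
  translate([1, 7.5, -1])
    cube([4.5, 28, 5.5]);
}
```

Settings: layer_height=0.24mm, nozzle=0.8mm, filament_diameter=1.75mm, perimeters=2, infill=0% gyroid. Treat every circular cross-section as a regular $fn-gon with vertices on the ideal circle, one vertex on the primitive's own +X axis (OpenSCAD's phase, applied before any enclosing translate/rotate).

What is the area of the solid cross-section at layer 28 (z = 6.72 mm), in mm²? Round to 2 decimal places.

At z = 6.72 mm: the r=4.5 cylinder contributes a regular 24-gon of circumradius 4.5 (area = (24/2)·4.500²·sin(360°/24) = 62.89 mm²); the cube at (13.5, 8) (footprint 4×20.5) is included at this height (area 82.00 mm²); the r=2 cylinder at (2, -4) contributes a regular 24-gon of circumradius 2 (area = (24/2)·2.000²·sin(360°/24) = 12.42 mm²); the cube at (1, 7.5) is not intersected at this z (z outside [-1, 4.5]); Taking the first minus the rest: starting from the r=4.5 cylinder (62.89 mm²), the 4×20.5 cube at (13.5, 8) misses the remaining region (no effect); the r=2 cylinder at (2, -4) partially overlaps it — only the 5.63 mm² overlap (of its 12.42 mm²) is removed, clipping the outline — area = 57.26 mm². Overall, the cross-section is a single solid region. Net area = 57.26 mm².

57.26 mm²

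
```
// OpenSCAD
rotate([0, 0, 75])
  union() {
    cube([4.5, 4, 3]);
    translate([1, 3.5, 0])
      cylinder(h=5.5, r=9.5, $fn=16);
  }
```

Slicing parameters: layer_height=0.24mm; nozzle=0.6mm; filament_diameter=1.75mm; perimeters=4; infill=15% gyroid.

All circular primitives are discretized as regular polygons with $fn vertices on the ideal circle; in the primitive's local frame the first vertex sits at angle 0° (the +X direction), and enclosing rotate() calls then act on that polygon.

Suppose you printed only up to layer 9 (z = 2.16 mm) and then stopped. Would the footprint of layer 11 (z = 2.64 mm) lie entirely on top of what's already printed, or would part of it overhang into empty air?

entirely on top

Compare the two slices. At z = 2.16: the cube is present — its section is the full 4.5×4 rectangle (area 18.00 mm²); the r=9.5 cylinder at (1, 3.5) gives a regular 16-gon of circumradius 9.5 (constant along its height) (area = (16/2)·9.500²·sin(360°/16) = 276.30 mm²); Taking the union: the 4.5×4 cube lies entirely inside the r=9.5 cylinder at (1, 3.5), so the union is just the r=9.5 cylinder at (1, 3.5) — area = 276.30 mm²; (rotated 75° about Z; rotation is an isometry so areas/perimeters/island counts are preserved). At z = 2.64: the cube is present — its section is the full 4.5×4 rectangle (area 18.00 mm²); the cylinder at (1, 3.5): section is a regular 16-gon, circumradius r=9.5 (area = (16/2)·9.500²·sin(360°/16) = 276.30 mm²); Merging all regions: the 4.5×4 cube lies entirely inside the r=9.5 cylinder at (1, 3.5), so the union is just the r=9.5 cylinder at (1, 3.5) — area = 276.30 mm²; (whole slice rotated 75° about Z — lengths, areas and connectivity unchanged). Checking containment: the cross-section at z = 2.64 is a subset of the cross-section at z = 2.16.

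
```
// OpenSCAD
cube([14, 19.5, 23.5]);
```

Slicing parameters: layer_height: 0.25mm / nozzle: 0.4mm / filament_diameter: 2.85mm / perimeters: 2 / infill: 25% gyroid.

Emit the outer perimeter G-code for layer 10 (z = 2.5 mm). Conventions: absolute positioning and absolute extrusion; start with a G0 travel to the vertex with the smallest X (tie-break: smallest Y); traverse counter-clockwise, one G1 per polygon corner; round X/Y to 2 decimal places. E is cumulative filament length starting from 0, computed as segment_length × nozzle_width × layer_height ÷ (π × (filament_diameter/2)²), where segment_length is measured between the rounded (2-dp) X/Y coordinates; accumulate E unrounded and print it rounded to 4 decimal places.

G0 X0.00 Y0.00 Z2.50
G1 X14.00 Y0.00 E0.2195
G1 X14.00 Y19.50 E0.5251
G1 X0.00 Y19.50 E0.7446
G1 X0.00 Y0.00 E1.0503

At z = 2.5 mm: the 14×19.5 cube contributes its full rectangle. The outline is a single polygon with 4 vertices. Extrusion per mm of travel: 0.4 × 0.25 / (π × 1.425²) = 0.015675. Accumulating E over each segment gives final E = 1.0503.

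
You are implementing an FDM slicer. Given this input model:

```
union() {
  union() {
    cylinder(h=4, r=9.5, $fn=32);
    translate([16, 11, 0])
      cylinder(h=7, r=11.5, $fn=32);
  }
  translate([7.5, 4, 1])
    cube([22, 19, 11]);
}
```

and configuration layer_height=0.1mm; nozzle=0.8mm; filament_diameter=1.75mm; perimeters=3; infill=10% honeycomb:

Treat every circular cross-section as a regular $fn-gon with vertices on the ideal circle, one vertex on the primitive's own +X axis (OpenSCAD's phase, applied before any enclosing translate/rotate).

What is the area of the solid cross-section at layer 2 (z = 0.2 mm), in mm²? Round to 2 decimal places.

686.60 mm²

At z = 0.2 mm: the r=9.5 cylinder gives a regular 32-gon of circumradius 9.5 (constant along its height) (area = (32/2)·9.500²·sin(360°/32) = 281.71 mm²); the r=11.5 cylinder at (16, 11) contributes a regular 32-gon of circumradius 11.5 (area = (32/2)·11.500²·sin(360°/32) = 412.81 mm²); Merging all regions: the regions partially overlap — summed areas 694.52 mm² minus the doubly-counted overlap 7.92 mm² gives 686.60 mm² — area = 686.60 mm²; the cube at (7.5, 4) is not intersected at this z (z outside [1, 12]); Taking the union: only the result so far is present, so the union is just that shape — area = 686.60 mm². Overall, the cross-section is a single solid region. Net area = 686.60 mm².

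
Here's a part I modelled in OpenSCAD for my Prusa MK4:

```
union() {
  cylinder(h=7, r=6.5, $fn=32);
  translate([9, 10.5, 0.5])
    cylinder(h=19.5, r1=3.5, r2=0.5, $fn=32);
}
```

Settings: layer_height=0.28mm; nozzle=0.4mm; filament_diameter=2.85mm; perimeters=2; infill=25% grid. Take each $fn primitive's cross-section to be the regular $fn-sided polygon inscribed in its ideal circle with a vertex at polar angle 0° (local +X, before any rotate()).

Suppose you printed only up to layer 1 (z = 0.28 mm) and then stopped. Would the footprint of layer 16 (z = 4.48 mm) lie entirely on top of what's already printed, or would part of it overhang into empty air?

part overhangs

Compare the two slices. At z = 0.28: the r=6.5 cylinder contributes a regular 32-gon of circumradius 6.5 (area = (32/2)·6.500²·sin(360°/32) = 131.88 mm²); the cone at (9, 10.5) does not reach this height (z outside [0.5, 20]); Merging all regions: only the r=6.5 cylinder is present, so the union is just that shape — area = 131.88 mm². At z = 4.48: the cylinder: section is a regular 32-gon, circumradius r=6.5 (area = (32/2)·6.500²·sin(360°/32) = 131.88 mm²); the cone at (9, 10.5): at t=0.204 of its height the radius interpolates to r₁+(r₂−r₁)t = 2.888, giving a regular 32-gon of that circumradius (area = (32/2)·2.888²·sin(360°/32) = 26.03 mm²); Taking the union: the 2 present regions are separate (no shared area or edge), so areas and boundary lengths simply add and each stays a separate island — area = 157.91 mm². Checking containment: at z = 4.48 the cross-section extends beyond the z = 0.28 cross-section by about 26.03 mm².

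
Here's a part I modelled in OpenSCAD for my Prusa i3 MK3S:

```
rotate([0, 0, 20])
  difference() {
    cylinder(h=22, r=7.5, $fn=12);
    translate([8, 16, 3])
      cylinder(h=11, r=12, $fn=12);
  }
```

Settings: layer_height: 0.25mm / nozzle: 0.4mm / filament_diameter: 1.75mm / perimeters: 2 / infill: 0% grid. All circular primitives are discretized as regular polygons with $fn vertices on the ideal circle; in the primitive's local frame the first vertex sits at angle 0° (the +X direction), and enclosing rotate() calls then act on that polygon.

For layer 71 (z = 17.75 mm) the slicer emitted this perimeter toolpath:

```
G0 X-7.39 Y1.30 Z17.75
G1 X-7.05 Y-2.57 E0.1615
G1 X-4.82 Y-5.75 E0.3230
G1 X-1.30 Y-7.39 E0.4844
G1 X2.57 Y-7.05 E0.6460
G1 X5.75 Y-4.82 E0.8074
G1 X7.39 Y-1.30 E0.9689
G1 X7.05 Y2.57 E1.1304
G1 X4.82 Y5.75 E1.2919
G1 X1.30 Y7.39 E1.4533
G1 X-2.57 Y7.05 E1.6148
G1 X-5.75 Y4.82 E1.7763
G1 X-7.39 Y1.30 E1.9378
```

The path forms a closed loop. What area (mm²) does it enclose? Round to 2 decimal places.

168.90 mm²

Apply the shoelace formula to the sequence of (X, Y) vertices; enclosed area = 168.90 mm².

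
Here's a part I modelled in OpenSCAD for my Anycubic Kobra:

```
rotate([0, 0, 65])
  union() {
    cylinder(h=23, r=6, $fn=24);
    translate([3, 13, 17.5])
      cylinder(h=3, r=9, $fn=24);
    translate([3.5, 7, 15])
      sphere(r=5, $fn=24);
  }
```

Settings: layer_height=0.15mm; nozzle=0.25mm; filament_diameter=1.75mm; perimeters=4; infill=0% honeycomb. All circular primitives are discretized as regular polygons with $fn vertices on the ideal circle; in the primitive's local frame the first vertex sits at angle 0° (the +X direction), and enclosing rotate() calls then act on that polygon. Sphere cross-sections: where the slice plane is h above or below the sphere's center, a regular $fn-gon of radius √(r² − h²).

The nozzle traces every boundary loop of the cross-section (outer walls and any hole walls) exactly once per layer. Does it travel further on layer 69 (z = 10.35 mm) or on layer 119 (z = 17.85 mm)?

Layer 69 (z = 10.35): the r=6 cylinder contributes a regular 24-gon of circumradius 6 (perimeter = 2·24·6.000·sin(180°/24) = 37.59 mm); the cylinder at (3, 13) is not intersected at this z (z outside [17.5, 20.5]); the sphere at (3.5, 7): section is a regular 24-gon, circumradius = √(r²−h²) = √(5²−4.65²) = 1.838 (perimeter = 2·24·1.838·sin(180°/24) = 11.51 mm); Merging all regions: the 2 present regions are separate (no shared area or edge), so areas and boundary lengths simply add and each stays a separate island — boundary = 49.11 mm; (whole slice rotated 65° about Z — lengths, areas and connectivity unchanged). So its perimeter = 49.11 mm. Layer 119 (z = 17.85): the cylinder: section is a regular 24-gon, circumradius r=6 (perimeter = 2·24·6.000·sin(180°/24) = 37.59 mm); the r=9 cylinder at (3, 13) gives a regular 24-gon of circumradius 9 (constant along its height) (perimeter = 2·24·9.000·sin(180°/24) = 56.39 mm); the sphere at (3.5, 7): section is a regular 24-gon, circumradius = √(r²−h²) = √(5²−2.85²) = 4.108 (perimeter = 2·24·4.108·sin(180°/24) = 25.74 mm); Combining (union): the regions partially overlap (shared area 57.51 mm²), so the edge portions inside another operand are dropped and the merged outline is re-measured after clipping — boundary = 79.13 mm; (whole slice rotated 65° about Z — lengths, areas and connectivity unchanged). So its perimeter = 79.13 mm. Layer 119 is larger (79.13 vs 49.11 mm).

layer 119 (z = 17.85 mm)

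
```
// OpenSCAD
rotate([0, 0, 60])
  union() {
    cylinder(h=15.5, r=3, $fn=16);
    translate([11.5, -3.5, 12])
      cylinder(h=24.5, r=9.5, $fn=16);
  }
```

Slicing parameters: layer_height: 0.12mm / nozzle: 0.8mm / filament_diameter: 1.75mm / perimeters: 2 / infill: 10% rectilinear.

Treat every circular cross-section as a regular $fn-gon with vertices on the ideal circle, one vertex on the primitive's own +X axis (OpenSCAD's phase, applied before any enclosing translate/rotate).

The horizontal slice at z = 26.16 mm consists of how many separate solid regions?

1

At z = 26.16 mm: the cylinder is absent (z outside [0, 15.5]); the r=9.5 cylinder at (11.5, -3.5) gives a regular 16-gon of circumradius 9.5 (constant along its height); Merging all regions: only the r=9.5 cylinder at (11.5, -3.5) is present, so the union is just that shape — 1 connected region; (rotated 60° about Z; rotation is an isometry so areas/perimeters/island counts are preserved). The result has 1 disconnected region.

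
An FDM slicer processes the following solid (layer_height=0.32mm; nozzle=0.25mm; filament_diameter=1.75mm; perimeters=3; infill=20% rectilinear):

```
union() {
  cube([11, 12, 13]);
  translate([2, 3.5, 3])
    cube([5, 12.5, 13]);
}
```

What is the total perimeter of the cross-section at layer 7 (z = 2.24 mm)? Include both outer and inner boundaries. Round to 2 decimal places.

46.00 mm

At z = 2.24 mm: the cube is present — its section is the full 11×12 rectangle (perimeter 46.00 mm); the cube at (2, 3.5) is not intersected at this z (z outside [3, 16]); Merging all regions: only the 11×12 cube is present, so the union is just that shape — boundary = 46.00 mm. Overall, the cross-section is a single solid region. Total boundary length (outer) = 46.00 mm.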